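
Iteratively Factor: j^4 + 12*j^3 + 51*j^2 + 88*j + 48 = (j + 3)*(j^3 + 9*j^2 + 24*j + 16) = (j + 3)*(j + 4)*(j^2 + 5*j + 4) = (j + 3)*(j + 4)^2*(j + 1)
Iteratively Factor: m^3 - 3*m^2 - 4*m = (m)*(m^2 - 3*m - 4) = m*(m + 1)*(m - 4)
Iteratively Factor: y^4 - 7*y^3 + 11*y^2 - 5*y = (y - 5)*(y^3 - 2*y^2 + y) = (y - 5)*(y - 1)*(y^2 - y) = (y - 5)*(y - 1)^2*(y)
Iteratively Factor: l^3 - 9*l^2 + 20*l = (l - 5)*(l^2 - 4*l) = l*(l - 5)*(l - 4)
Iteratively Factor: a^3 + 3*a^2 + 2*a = (a)*(a^2 + 3*a + 2) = a*(a + 1)*(a + 2)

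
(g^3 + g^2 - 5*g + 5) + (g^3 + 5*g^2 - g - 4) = 2*g^3 + 6*g^2 - 6*g + 1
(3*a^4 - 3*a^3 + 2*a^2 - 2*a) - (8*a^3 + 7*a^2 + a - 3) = 3*a^4 - 11*a^3 - 5*a^2 - 3*a + 3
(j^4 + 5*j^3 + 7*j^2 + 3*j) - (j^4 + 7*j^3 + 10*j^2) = -2*j^3 - 3*j^2 + 3*j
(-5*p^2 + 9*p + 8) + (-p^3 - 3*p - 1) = -p^3 - 5*p^2 + 6*p + 7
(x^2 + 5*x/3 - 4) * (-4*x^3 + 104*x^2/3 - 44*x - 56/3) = -4*x^5 + 28*x^4 + 268*x^3/9 - 692*x^2/3 + 1304*x/9 + 224/3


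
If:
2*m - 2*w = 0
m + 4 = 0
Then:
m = -4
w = -4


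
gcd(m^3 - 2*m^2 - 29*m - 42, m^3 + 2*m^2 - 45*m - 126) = m^2 - 4*m - 21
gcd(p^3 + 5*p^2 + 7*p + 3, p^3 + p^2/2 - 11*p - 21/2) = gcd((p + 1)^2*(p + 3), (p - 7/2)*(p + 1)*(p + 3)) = p^2 + 4*p + 3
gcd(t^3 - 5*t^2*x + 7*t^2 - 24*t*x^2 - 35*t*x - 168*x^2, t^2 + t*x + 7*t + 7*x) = t + 7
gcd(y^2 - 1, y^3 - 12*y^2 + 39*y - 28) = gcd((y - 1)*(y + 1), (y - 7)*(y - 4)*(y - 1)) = y - 1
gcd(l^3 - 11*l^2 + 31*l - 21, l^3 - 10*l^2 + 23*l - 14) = l^2 - 8*l + 7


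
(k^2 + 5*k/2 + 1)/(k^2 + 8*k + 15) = (k^2 + 5*k/2 + 1)/(k^2 + 8*k + 15)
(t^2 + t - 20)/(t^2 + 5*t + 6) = (t^2 + t - 20)/(t^2 + 5*t + 6)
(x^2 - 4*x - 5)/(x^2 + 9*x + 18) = (x^2 - 4*x - 5)/(x^2 + 9*x + 18)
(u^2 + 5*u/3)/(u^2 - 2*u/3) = (3*u + 5)/(3*u - 2)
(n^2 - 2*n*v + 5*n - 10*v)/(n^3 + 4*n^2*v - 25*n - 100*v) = (n - 2*v)/(n^2 + 4*n*v - 5*n - 20*v)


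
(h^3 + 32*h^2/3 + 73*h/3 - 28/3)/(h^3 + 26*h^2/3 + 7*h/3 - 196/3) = (3*h - 1)/(3*h - 7)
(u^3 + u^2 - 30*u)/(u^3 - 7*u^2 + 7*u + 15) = u*(u + 6)/(u^2 - 2*u - 3)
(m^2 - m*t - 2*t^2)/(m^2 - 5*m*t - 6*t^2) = (-m + 2*t)/(-m + 6*t)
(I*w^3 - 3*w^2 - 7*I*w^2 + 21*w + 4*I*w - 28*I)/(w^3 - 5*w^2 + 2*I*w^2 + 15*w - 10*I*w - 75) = (I*w^3 + w^2*(-3 - 7*I) + w*(21 + 4*I) - 28*I)/(w^3 + w^2*(-5 + 2*I) + w*(15 - 10*I) - 75)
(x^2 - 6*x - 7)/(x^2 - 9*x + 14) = (x + 1)/(x - 2)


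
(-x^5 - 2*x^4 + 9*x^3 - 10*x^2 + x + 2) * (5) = -5*x^5 - 10*x^4 + 45*x^3 - 50*x^2 + 5*x + 10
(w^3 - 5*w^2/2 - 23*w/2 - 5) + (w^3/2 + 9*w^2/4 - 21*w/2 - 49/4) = 3*w^3/2 - w^2/4 - 22*w - 69/4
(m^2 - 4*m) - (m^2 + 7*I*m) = -4*m - 7*I*m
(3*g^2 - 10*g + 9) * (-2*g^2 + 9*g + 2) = -6*g^4 + 47*g^3 - 102*g^2 + 61*g + 18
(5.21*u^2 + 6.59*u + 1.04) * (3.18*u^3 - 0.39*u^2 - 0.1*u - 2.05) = 16.5678*u^5 + 18.9243*u^4 + 0.2161*u^3 - 11.7451*u^2 - 13.6135*u - 2.132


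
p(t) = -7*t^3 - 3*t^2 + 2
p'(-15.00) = -4635.00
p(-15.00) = 22952.00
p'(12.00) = -3096.00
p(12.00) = -12526.00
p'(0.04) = -0.27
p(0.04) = 1.99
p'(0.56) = -9.95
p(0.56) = -0.17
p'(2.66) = -164.55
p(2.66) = -150.97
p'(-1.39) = -32.23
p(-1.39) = 15.00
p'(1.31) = -43.90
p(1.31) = -18.88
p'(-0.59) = -3.77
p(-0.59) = 2.39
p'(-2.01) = -72.78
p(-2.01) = 46.72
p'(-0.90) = -11.61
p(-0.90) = 4.67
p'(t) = -21*t^2 - 6*t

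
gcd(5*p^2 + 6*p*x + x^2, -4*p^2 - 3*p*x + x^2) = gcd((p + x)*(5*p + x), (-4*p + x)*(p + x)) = p + x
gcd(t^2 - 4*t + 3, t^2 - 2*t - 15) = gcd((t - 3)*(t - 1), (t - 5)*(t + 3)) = 1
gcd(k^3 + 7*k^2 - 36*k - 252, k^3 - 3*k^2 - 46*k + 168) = k^2 + k - 42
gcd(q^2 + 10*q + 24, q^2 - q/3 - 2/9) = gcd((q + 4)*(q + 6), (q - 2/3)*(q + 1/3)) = 1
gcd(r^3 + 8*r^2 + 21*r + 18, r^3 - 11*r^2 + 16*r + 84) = r + 2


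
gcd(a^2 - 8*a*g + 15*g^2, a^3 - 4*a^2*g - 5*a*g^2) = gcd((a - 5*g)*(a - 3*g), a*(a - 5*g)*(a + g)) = a - 5*g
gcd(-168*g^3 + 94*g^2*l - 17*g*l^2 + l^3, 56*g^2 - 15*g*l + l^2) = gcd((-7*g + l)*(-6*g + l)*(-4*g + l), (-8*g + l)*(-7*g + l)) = 7*g - l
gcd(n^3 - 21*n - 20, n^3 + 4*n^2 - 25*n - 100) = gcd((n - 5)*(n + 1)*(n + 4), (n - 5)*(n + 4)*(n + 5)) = n^2 - n - 20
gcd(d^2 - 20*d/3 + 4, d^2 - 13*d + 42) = d - 6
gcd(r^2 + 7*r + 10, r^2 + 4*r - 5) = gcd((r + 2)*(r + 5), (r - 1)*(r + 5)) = r + 5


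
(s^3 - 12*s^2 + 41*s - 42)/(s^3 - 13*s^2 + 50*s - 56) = (s - 3)/(s - 4)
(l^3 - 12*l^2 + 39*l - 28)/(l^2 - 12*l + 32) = (l^2 - 8*l + 7)/(l - 8)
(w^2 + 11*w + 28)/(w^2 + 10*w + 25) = (w^2 + 11*w + 28)/(w^2 + 10*w + 25)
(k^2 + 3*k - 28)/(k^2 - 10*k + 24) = (k + 7)/(k - 6)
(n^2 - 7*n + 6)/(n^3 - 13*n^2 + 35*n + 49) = (n^2 - 7*n + 6)/(n^3 - 13*n^2 + 35*n + 49)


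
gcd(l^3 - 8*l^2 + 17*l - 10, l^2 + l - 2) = l - 1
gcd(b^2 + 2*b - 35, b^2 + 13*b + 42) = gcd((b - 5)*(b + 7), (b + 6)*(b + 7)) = b + 7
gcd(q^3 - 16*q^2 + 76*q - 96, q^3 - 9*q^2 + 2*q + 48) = q - 8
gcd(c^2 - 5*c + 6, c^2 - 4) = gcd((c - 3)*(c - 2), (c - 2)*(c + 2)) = c - 2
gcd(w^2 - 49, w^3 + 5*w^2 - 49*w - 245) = w^2 - 49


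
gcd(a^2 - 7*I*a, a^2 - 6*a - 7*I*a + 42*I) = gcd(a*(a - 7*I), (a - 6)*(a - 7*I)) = a - 7*I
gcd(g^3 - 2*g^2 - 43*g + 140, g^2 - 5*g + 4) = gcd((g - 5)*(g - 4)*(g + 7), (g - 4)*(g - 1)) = g - 4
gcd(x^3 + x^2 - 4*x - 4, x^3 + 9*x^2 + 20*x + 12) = x^2 + 3*x + 2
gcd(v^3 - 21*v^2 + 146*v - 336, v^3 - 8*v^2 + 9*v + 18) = v - 6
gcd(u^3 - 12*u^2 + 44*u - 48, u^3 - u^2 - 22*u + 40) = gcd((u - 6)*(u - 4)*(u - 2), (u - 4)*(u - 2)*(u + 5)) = u^2 - 6*u + 8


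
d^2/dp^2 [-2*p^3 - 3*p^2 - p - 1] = -12*p - 6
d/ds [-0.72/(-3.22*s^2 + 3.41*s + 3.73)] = (2.4552 - 4.6368*s)/(-3.22*s^2 + 3.41*s + 3.73)^2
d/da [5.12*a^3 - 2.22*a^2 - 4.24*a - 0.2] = 15.36*a^2 - 4.44*a - 4.24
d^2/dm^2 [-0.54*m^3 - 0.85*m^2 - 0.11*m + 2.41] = -3.24*m - 1.7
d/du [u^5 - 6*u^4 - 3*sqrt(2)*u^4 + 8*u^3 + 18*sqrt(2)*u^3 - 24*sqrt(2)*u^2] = u*(5*u^3 - 24*u^2 - 12*sqrt(2)*u^2 + 24*u + 54*sqrt(2)*u - 48*sqrt(2))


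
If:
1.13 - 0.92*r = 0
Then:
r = 1.23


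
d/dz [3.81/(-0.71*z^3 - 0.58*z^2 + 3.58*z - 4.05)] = (8.1153*z^2 + 4.4196*z - 13.6398)/(0.71*z^3 + 0.58*z^2 - 3.58*z + 4.05)^2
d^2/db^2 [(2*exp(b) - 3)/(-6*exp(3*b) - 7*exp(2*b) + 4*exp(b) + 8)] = (-288*exp(6*b) + 720*exp(5*b) + 1096*exp(4*b) - 860*exp(3*b) + 372*exp(2*b) + 784*exp(b) - 224)*exp(b)/(216*exp(9*b) + 756*exp(8*b) + 450*exp(7*b) - 1529*exp(6*b) - 2316*exp(5*b) + 312*exp(4*b) + 2432*exp(3*b) + 960*exp(2*b) - 768*exp(b) - 512)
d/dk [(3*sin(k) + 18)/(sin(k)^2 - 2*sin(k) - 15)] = 3*(-12*sin(k) + cos(k)^2 - 4)*cos(k)/((sin(k) - 5)^2*(sin(k) + 3)^2)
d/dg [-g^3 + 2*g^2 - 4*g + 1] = -3*g^2 + 4*g - 4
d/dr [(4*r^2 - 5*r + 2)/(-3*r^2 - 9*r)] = (-17*r^2 + 4*r + 6)/(3*r^2*(r^2 + 6*r + 9))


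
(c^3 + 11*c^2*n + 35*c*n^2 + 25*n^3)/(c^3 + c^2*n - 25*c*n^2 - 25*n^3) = (c + 5*n)/(c - 5*n)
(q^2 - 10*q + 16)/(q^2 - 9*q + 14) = (q - 8)/(q - 7)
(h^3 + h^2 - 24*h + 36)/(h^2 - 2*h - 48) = (h^2 - 5*h + 6)/(h - 8)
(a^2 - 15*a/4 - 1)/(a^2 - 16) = (a + 1/4)/(a + 4)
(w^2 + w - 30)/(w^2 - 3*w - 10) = (w + 6)/(w + 2)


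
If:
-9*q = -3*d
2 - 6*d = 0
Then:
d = 1/3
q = 1/9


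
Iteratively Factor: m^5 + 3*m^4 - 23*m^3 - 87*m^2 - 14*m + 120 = (m - 1)*(m^4 + 4*m^3 - 19*m^2 - 106*m - 120) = (m - 1)*(m + 3)*(m^3 + m^2 - 22*m - 40) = (m - 5)*(m - 1)*(m + 3)*(m^2 + 6*m + 8) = (m - 5)*(m - 1)*(m + 2)*(m + 3)*(m + 4)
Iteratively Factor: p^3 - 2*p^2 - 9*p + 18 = (p + 3)*(p^2 - 5*p + 6) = (p - 2)*(p + 3)*(p - 3)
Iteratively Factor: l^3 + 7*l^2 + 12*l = (l + 3)*(l^2 + 4*l) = (l + 3)*(l + 4)*(l)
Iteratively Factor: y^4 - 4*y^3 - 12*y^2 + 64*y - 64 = (y - 2)*(y^3 - 2*y^2 - 16*y + 32) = (y - 2)^2*(y^2 - 16) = (y - 2)^2*(y + 4)*(y - 4)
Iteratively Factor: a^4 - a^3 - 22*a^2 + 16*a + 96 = (a - 3)*(a^3 + 2*a^2 - 16*a - 32) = (a - 3)*(a + 2)*(a^2 - 16) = (a - 4)*(a - 3)*(a + 2)*(a + 4)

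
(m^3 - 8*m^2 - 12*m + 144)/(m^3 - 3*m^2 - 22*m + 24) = (m - 6)/(m - 1)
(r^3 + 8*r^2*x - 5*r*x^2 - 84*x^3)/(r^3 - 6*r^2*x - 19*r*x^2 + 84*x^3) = (-r - 7*x)/(-r + 7*x)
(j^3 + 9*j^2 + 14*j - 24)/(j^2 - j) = j + 10 + 24/j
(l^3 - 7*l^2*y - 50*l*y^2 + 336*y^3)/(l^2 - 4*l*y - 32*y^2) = (l^2 + l*y - 42*y^2)/(l + 4*y)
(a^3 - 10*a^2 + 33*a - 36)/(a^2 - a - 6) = (a^2 - 7*a + 12)/(a + 2)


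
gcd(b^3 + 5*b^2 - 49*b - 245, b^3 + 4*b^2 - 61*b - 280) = b^2 + 12*b + 35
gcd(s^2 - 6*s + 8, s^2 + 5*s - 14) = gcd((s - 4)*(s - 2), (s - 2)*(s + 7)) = s - 2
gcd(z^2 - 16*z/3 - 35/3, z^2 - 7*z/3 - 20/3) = z + 5/3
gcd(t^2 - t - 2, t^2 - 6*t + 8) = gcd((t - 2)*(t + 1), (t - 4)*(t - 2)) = t - 2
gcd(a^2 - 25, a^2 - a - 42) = 1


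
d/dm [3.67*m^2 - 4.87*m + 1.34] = 7.34*m - 4.87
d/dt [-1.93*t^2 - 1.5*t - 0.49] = -3.86*t - 1.5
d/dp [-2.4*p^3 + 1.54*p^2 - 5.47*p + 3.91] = -7.2*p^2 + 3.08*p - 5.47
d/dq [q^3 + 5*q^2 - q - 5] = 3*q^2 + 10*q - 1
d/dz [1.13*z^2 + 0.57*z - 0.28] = 2.26*z + 0.57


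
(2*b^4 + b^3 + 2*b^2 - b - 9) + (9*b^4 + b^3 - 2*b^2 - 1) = 11*b^4 + 2*b^3 - b - 10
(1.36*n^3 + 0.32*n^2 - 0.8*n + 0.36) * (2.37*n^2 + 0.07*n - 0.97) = 3.2232*n^5 + 0.8536*n^4 - 3.1928*n^3 + 0.4868*n^2 + 0.8012*n - 0.3492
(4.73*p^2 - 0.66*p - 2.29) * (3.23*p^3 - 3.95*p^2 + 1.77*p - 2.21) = 15.2779*p^5 - 20.8153*p^4 + 3.5824*p^3 - 2.576*p^2 - 2.5947*p + 5.0609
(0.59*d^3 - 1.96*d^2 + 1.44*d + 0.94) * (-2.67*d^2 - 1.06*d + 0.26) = -1.5753*d^5 + 4.6078*d^4 - 1.6138*d^3 - 4.5458*d^2 - 0.622*d + 0.2444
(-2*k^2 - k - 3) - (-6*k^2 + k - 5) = 4*k^2 - 2*k + 2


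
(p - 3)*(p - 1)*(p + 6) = p^3 + 2*p^2 - 21*p + 18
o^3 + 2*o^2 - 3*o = o*(o - 1)*(o + 3)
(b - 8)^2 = b^2 - 16*b + 64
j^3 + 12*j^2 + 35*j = j*(j + 5)*(j + 7)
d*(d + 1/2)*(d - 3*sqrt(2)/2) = d^3 - 3*sqrt(2)*d^2/2 + d^2/2 - 3*sqrt(2)*d/4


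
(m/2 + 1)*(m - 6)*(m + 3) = m^3/2 - m^2/2 - 12*m - 18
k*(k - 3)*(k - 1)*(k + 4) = k^4 - 13*k^2 + 12*k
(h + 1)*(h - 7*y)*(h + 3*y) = h^3 - 4*h^2*y + h^2 - 21*h*y^2 - 4*h*y - 21*y^2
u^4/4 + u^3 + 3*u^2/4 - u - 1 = (u/4 + 1/2)*(u - 1)*(u + 1)*(u + 2)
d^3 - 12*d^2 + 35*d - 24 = (d - 8)*(d - 3)*(d - 1)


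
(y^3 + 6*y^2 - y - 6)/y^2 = y + 6 - 1/y - 6/y^2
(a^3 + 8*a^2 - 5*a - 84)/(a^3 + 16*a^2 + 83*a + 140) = (a - 3)/(a + 5)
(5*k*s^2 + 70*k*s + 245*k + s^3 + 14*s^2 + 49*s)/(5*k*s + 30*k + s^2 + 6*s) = (s^2 + 14*s + 49)/(s + 6)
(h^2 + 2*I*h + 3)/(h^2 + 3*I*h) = (h - I)/h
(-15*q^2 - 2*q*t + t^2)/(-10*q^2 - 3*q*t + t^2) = (3*q + t)/(2*q + t)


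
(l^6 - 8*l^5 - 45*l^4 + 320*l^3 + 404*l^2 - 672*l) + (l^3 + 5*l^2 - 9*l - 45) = l^6 - 8*l^5 - 45*l^4 + 321*l^3 + 409*l^2 - 681*l - 45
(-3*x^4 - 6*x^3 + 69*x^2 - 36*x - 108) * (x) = -3*x^5 - 6*x^4 + 69*x^3 - 36*x^2 - 108*x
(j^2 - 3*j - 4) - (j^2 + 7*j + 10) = -10*j - 14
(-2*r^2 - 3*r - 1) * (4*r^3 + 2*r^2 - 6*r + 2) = -8*r^5 - 16*r^4 + 2*r^3 + 12*r^2 - 2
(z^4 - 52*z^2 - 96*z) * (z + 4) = z^5 + 4*z^4 - 52*z^3 - 304*z^2 - 384*z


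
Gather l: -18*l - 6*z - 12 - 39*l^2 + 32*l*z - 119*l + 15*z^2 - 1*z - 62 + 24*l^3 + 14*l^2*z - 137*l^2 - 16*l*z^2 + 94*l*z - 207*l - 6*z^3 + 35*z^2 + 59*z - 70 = 24*l^3 + l^2*(14*z - 176) + l*(-16*z^2 + 126*z - 344) - 6*z^3 + 50*z^2 + 52*z - 144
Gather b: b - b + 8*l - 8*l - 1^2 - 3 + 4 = 0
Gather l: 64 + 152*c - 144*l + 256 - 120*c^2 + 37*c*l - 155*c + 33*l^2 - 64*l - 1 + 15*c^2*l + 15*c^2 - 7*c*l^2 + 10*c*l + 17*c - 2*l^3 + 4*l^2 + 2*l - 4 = -105*c^2 + 14*c - 2*l^3 + l^2*(37 - 7*c) + l*(15*c^2 + 47*c - 206) + 315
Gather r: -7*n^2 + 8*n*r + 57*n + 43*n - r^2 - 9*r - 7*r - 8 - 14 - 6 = -7*n^2 + 100*n - r^2 + r*(8*n - 16) - 28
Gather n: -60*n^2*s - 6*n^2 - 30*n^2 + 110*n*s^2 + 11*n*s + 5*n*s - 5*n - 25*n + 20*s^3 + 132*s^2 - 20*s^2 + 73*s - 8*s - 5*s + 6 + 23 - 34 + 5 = n^2*(-60*s - 36) + n*(110*s^2 + 16*s - 30) + 20*s^3 + 112*s^2 + 60*s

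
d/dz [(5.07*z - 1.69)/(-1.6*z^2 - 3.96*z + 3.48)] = (8.112*z^2 - 5.408*z + 10.9512)/(2.56*z^4 + 12.672*z^3 + 4.5456*z^2 - 27.5616*z + 12.1104)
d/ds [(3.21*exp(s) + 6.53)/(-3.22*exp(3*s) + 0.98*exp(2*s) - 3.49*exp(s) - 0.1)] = (20.6724*exp(3*s) + 59.934*exp(2*s) - 12.7988*exp(s) + 22.4687)*exp(s)/(10.3684*exp(6*s) - 6.3112*exp(5*s) + 23.436*exp(4*s) - 6.1964*exp(3*s) + 11.9841*exp(2*s) + 0.698*exp(s) + 0.01)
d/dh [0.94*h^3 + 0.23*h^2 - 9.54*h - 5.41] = 2.82*h^2 + 0.46*h - 9.54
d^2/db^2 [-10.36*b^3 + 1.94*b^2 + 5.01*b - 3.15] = 3.88 - 62.16*b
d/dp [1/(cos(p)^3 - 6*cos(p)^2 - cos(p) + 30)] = (3*cos(p)^2 - 12*cos(p) - 1)*sin(p)/(sin(p)^2*cos(p) - 6*sin(p)^2 - 24)^2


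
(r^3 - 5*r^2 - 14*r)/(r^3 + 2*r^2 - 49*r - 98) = r/(r + 7)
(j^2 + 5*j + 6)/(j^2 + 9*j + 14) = (j + 3)/(j + 7)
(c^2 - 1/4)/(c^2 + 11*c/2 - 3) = (c + 1/2)/(c + 6)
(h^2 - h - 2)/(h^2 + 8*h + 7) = (h - 2)/(h + 7)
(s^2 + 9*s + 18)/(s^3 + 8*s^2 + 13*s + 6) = (s + 3)/(s^2 + 2*s + 1)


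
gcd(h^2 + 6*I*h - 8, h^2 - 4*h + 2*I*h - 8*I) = h + 2*I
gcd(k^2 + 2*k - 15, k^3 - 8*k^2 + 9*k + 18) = k - 3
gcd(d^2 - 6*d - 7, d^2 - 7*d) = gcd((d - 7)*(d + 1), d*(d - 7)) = d - 7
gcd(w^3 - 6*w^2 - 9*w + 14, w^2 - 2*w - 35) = w - 7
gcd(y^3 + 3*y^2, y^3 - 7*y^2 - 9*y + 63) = y + 3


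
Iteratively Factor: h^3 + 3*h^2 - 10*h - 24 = (h + 2)*(h^2 + h - 12) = (h + 2)*(h + 4)*(h - 3)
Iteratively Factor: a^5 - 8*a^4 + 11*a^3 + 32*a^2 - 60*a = (a + 2)*(a^4 - 10*a^3 + 31*a^2 - 30*a) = (a - 3)*(a + 2)*(a^3 - 7*a^2 + 10*a) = (a - 5)*(a - 3)*(a + 2)*(a^2 - 2*a) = (a - 5)*(a - 3)*(a - 2)*(a + 2)*(a)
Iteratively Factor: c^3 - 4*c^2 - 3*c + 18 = (c - 3)*(c^2 - c - 6) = (c - 3)^2*(c + 2)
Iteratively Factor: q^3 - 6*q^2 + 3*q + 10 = (q - 2)*(q^2 - 4*q - 5) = (q - 2)*(q + 1)*(q - 5)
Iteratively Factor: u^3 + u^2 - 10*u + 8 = (u - 2)*(u^2 + 3*u - 4) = (u - 2)*(u + 4)*(u - 1)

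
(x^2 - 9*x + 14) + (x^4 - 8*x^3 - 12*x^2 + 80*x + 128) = x^4 - 8*x^3 - 11*x^2 + 71*x + 142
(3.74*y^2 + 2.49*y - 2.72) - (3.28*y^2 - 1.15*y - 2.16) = 0.46*y^2 + 3.64*y - 0.56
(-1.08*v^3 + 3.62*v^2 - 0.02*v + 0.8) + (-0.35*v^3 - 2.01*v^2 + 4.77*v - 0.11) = -1.43*v^3 + 1.61*v^2 + 4.75*v + 0.69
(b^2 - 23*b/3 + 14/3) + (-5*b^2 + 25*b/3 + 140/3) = -4*b^2 + 2*b/3 + 154/3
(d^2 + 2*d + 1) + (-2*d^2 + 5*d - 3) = -d^2 + 7*d - 2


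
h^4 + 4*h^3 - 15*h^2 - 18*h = h*(h - 3)*(h + 1)*(h + 6)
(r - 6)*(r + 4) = r^2 - 2*r - 24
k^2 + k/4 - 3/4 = (k - 3/4)*(k + 1)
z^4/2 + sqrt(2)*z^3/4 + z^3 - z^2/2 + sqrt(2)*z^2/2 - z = z*(z/2 + 1)*(z - sqrt(2)/2)*(z + sqrt(2))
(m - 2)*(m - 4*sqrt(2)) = m^2 - 4*sqrt(2)*m - 2*m + 8*sqrt(2)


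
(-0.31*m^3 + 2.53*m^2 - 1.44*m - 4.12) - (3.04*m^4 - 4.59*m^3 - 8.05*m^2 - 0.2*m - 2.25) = -3.04*m^4 + 4.28*m^3 + 10.58*m^2 - 1.24*m - 1.87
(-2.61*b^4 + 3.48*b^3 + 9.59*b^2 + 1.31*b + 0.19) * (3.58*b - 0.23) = -9.3438*b^5 + 13.0587*b^4 + 33.5318*b^3 + 2.4841*b^2 + 0.3789*b - 0.0437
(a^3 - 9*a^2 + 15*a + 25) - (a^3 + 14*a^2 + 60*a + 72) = -23*a^2 - 45*a - 47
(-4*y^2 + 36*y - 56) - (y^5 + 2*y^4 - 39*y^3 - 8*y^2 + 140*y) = -y^5 - 2*y^4 + 39*y^3 + 4*y^2 - 104*y - 56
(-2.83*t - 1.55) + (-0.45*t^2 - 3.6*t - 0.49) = -0.45*t^2 - 6.43*t - 2.04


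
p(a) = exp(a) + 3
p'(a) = exp(a)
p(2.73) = 18.33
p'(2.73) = 15.33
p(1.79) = 8.99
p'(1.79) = 5.99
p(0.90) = 5.46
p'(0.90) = 2.46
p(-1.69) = 3.18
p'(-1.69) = 0.18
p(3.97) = 55.98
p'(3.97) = 52.98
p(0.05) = 4.05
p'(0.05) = 1.05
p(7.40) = 1638.98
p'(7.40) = 1635.98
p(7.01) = 1110.65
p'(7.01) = 1107.65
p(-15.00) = 3.00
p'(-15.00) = 0.00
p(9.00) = 8106.08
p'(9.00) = 8103.08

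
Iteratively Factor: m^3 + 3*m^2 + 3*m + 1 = (m + 1)*(m^2 + 2*m + 1) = (m + 1)^2*(m + 1)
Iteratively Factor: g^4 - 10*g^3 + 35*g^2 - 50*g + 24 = (g - 2)*(g^3 - 8*g^2 + 19*g - 12) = (g - 2)*(g - 1)*(g^2 - 7*g + 12) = (g - 3)*(g - 2)*(g - 1)*(g - 4)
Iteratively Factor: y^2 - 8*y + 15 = (y - 3)*(y - 5)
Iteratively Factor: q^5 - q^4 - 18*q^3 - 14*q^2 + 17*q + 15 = (q + 1)*(q^4 - 2*q^3 - 16*q^2 + 2*q + 15) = (q + 1)^2*(q^3 - 3*q^2 - 13*q + 15) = (q - 1)*(q + 1)^2*(q^2 - 2*q - 15) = (q - 1)*(q + 1)^2*(q + 3)*(q - 5)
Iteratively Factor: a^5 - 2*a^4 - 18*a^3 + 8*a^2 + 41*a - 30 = (a + 2)*(a^4 - 4*a^3 - 10*a^2 + 28*a - 15) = (a - 5)*(a + 2)*(a^3 + a^2 - 5*a + 3) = (a - 5)*(a - 1)*(a + 2)*(a^2 + 2*a - 3) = (a - 5)*(a - 1)*(a + 2)*(a + 3)*(a - 1)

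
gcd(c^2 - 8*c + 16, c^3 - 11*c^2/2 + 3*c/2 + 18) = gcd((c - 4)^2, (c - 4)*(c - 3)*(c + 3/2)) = c - 4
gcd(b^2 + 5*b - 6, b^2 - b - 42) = b + 6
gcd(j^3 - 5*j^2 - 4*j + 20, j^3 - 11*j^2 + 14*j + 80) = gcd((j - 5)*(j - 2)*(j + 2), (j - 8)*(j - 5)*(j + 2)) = j^2 - 3*j - 10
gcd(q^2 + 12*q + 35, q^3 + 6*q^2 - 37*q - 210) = q^2 + 12*q + 35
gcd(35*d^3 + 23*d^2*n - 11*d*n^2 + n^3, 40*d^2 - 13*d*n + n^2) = 5*d - n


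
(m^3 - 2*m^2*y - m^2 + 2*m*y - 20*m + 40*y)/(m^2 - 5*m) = m - 2*y + 4 - 8*y/m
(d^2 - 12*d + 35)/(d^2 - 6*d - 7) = (d - 5)/(d + 1)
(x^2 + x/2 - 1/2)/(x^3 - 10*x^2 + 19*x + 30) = (x - 1/2)/(x^2 - 11*x + 30)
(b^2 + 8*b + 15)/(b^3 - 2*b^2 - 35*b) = (b + 3)/(b*(b - 7))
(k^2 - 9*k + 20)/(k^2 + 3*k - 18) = (k^2 - 9*k + 20)/(k^2 + 3*k - 18)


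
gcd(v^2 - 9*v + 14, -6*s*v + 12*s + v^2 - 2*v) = v - 2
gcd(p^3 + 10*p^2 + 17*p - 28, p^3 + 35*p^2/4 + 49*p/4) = p + 7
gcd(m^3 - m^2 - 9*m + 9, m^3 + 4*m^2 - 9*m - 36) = m^2 - 9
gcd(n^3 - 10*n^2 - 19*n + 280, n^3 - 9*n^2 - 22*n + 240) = n^2 - 3*n - 40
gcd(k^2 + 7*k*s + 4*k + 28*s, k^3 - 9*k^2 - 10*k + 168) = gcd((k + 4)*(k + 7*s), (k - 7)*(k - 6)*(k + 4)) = k + 4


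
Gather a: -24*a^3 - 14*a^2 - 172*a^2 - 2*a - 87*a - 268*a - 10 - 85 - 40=-24*a^3 - 186*a^2 - 357*a - 135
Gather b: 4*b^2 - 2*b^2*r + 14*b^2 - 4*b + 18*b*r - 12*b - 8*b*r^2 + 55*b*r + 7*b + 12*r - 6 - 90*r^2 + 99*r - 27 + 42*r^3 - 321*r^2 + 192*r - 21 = b^2*(18 - 2*r) + b*(-8*r^2 + 73*r - 9) + 42*r^3 - 411*r^2 + 303*r - 54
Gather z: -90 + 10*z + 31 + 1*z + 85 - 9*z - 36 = 2*z - 10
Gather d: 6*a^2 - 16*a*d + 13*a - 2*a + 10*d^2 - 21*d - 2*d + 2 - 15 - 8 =6*a^2 + 11*a + 10*d^2 + d*(-16*a - 23) - 21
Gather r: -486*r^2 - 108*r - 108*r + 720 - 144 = -486*r^2 - 216*r + 576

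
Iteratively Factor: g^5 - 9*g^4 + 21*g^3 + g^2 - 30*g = (g - 5)*(g^4 - 4*g^3 + g^2 + 6*g) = (g - 5)*(g - 2)*(g^3 - 2*g^2 - 3*g) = g*(g - 5)*(g - 2)*(g^2 - 2*g - 3) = g*(g - 5)*(g - 3)*(g - 2)*(g + 1)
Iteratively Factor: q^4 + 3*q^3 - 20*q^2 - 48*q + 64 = (q + 4)*(q^3 - q^2 - 16*q + 16) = (q - 1)*(q + 4)*(q^2 - 16) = (q - 4)*(q - 1)*(q + 4)*(q + 4)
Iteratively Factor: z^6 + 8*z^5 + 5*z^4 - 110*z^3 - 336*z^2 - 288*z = (z + 3)*(z^5 + 5*z^4 - 10*z^3 - 80*z^2 - 96*z) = (z + 3)*(z + 4)*(z^4 + z^3 - 14*z^2 - 24*z) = z*(z + 3)*(z + 4)*(z^3 + z^2 - 14*z - 24) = z*(z + 2)*(z + 3)*(z + 4)*(z^2 - z - 12) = z*(z - 4)*(z + 2)*(z + 3)*(z + 4)*(z + 3)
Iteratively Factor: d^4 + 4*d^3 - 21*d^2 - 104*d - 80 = (d + 4)*(d^3 - 21*d - 20) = (d + 4)^2*(d^2 - 4*d - 5) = (d + 1)*(d + 4)^2*(d - 5)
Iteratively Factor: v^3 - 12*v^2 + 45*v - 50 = (v - 5)*(v^2 - 7*v + 10) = (v - 5)*(v - 2)*(v - 5)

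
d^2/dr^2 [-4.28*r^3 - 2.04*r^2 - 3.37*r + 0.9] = -25.68*r - 4.08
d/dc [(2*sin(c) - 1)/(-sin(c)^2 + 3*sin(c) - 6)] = (2*sin(c)^2 - 2*sin(c) - 9)*cos(c)/(sin(c)^2 - 3*sin(c) + 6)^2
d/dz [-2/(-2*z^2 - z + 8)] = 2*(-4*z - 1)/(2*z^2 + z - 8)^2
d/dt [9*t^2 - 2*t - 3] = 18*t - 2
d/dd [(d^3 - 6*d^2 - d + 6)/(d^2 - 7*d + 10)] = (d^4 - 14*d^3 + 73*d^2 - 132*d + 32)/(d^4 - 14*d^3 + 69*d^2 - 140*d + 100)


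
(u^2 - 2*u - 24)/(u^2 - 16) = (u - 6)/(u - 4)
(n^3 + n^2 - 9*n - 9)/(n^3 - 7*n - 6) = (n + 3)/(n + 2)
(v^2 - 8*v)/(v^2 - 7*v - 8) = v/(v + 1)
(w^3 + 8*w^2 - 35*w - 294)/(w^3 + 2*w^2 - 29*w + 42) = (w^2 + w - 42)/(w^2 - 5*w + 6)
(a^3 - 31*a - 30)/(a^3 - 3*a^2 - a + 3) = (a^2 - a - 30)/(a^2 - 4*a + 3)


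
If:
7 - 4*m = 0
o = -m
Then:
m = 7/4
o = -7/4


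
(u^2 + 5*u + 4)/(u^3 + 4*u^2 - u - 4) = 1/(u - 1)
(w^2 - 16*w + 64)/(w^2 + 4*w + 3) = (w^2 - 16*w + 64)/(w^2 + 4*w + 3)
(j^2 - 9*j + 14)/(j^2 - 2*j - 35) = (j - 2)/(j + 5)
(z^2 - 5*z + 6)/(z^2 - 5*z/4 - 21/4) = 4*(z - 2)/(4*z + 7)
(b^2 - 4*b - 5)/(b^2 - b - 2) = (b - 5)/(b - 2)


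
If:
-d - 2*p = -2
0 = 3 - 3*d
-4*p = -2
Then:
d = 1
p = 1/2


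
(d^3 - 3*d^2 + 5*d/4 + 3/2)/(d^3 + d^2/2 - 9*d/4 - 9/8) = 2*(d - 2)/(2*d + 3)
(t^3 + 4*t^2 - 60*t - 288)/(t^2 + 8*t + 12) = (t^2 - 2*t - 48)/(t + 2)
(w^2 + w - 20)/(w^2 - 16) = (w + 5)/(w + 4)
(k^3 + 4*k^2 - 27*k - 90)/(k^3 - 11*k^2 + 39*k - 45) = (k^2 + 9*k + 18)/(k^2 - 6*k + 9)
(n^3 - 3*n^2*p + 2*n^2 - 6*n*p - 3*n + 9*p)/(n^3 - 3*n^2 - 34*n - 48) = (n^2 - 3*n*p - n + 3*p)/(n^2 - 6*n - 16)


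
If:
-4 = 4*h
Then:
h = -1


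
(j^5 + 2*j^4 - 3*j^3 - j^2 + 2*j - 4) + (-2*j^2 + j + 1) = j^5 + 2*j^4 - 3*j^3 - 3*j^2 + 3*j - 3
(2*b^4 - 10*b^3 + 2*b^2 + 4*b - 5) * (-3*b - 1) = -6*b^5 + 28*b^4 + 4*b^3 - 14*b^2 + 11*b + 5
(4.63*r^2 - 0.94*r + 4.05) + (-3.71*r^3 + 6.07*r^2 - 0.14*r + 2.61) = -3.71*r^3 + 10.7*r^2 - 1.08*r + 6.66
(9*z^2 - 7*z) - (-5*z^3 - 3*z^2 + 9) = 5*z^3 + 12*z^2 - 7*z - 9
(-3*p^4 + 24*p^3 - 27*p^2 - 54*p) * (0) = 0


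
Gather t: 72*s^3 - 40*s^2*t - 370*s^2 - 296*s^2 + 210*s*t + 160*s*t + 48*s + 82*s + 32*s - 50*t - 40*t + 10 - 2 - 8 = 72*s^3 - 666*s^2 + 162*s + t*(-40*s^2 + 370*s - 90)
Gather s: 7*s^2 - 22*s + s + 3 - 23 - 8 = 7*s^2 - 21*s - 28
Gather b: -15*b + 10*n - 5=-15*b + 10*n - 5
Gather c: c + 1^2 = c + 1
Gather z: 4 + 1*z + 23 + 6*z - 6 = 7*z + 21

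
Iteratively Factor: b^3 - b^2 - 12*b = (b)*(b^2 - b - 12) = b*(b + 3)*(b - 4)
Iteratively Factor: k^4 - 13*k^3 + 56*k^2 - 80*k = (k - 4)*(k^3 - 9*k^2 + 20*k) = k*(k - 4)*(k^2 - 9*k + 20) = k*(k - 4)^2*(k - 5)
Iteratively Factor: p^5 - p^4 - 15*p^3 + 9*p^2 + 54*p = (p - 3)*(p^4 + 2*p^3 - 9*p^2 - 18*p) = (p - 3)^2*(p^3 + 5*p^2 + 6*p) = (p - 3)^2*(p + 2)*(p^2 + 3*p) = p*(p - 3)^2*(p + 2)*(p + 3)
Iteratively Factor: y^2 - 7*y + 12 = (y - 4)*(y - 3)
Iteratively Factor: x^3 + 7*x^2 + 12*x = (x)*(x^2 + 7*x + 12) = x*(x + 3)*(x + 4)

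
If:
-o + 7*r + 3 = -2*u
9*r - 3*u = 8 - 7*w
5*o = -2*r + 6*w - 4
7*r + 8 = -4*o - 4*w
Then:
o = -1339/744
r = 113/372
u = -5153/1488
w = -363/496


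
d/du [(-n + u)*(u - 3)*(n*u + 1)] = -n*(n - u)*(u - 3) - (n - u)*(n*u + 1) + (u - 3)*(n*u + 1)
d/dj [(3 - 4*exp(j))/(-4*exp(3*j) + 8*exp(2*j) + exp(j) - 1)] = ((4*exp(j) - 3)*(-12*exp(2*j) + 16*exp(j) + 1) + 16*exp(3*j) - 32*exp(2*j) - 4*exp(j) + 4)*exp(j)/(4*exp(3*j) - 8*exp(2*j) - exp(j) + 1)^2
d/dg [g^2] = 2*g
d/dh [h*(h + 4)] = 2*h + 4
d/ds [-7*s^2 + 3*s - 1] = 3 - 14*s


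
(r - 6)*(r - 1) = r^2 - 7*r + 6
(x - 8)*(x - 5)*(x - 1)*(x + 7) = x^4 - 7*x^3 - 45*x^2 + 331*x - 280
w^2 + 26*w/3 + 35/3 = (w + 5/3)*(w + 7)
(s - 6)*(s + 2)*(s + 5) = s^3 + s^2 - 32*s - 60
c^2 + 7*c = c*(c + 7)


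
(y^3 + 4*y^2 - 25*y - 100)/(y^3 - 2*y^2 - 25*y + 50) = (y + 4)/(y - 2)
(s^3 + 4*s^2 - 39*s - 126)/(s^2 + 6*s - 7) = (s^2 - 3*s - 18)/(s - 1)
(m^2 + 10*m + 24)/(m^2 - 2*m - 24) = (m + 6)/(m - 6)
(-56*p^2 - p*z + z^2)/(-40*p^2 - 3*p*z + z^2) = (7*p + z)/(5*p + z)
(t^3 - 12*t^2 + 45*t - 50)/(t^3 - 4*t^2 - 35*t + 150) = (t - 2)/(t + 6)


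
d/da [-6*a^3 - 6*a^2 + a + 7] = -18*a^2 - 12*a + 1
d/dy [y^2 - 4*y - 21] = 2*y - 4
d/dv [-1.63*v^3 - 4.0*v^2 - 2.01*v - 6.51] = -4.89*v^2 - 8.0*v - 2.01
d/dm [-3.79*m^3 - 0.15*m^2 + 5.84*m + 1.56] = -11.37*m^2 - 0.3*m + 5.84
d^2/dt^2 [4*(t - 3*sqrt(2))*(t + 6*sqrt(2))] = 8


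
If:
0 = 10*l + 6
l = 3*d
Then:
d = -1/5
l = -3/5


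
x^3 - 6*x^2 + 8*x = x*(x - 4)*(x - 2)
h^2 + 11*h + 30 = (h + 5)*(h + 6)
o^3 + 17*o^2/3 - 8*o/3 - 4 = (o - 1)*(o + 2/3)*(o + 6)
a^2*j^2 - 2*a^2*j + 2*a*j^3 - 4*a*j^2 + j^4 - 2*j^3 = j*(a + j)^2*(j - 2)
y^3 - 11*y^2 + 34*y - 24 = (y - 6)*(y - 4)*(y - 1)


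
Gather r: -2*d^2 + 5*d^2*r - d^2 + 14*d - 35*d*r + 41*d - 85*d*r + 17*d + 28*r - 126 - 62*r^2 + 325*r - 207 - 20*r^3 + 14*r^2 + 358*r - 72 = -3*d^2 + 72*d - 20*r^3 - 48*r^2 + r*(5*d^2 - 120*d + 711) - 405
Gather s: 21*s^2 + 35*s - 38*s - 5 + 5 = 21*s^2 - 3*s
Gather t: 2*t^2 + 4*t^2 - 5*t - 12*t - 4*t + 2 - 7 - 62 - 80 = 6*t^2 - 21*t - 147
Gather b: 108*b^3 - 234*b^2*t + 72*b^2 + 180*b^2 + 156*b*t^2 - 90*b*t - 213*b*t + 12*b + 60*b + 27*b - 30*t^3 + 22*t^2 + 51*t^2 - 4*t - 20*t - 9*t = 108*b^3 + b^2*(252 - 234*t) + b*(156*t^2 - 303*t + 99) - 30*t^3 + 73*t^2 - 33*t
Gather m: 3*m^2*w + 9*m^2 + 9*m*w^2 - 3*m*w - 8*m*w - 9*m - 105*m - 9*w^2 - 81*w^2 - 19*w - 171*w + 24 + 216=m^2*(3*w + 9) + m*(9*w^2 - 11*w - 114) - 90*w^2 - 190*w + 240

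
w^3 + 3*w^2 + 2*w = w*(w + 1)*(w + 2)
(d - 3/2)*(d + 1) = d^2 - d/2 - 3/2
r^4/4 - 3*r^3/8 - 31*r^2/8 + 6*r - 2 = (r/4 + 1)*(r - 4)*(r - 1)*(r - 1/2)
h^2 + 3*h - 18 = (h - 3)*(h + 6)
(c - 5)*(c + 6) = c^2 + c - 30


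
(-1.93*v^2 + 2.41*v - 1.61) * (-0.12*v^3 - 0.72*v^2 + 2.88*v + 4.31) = 0.2316*v^5 + 1.1004*v^4 - 7.1004*v^3 - 0.218299999999999*v^2 + 5.7503*v - 6.9391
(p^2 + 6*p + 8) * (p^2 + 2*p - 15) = p^4 + 8*p^3 + 5*p^2 - 74*p - 120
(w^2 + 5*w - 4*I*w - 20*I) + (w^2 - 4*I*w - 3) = 2*w^2 + 5*w - 8*I*w - 3 - 20*I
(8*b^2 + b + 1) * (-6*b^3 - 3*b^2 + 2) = -48*b^5 - 30*b^4 - 9*b^3 + 13*b^2 + 2*b + 2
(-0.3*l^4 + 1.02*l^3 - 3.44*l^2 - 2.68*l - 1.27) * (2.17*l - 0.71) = -0.651*l^5 + 2.4264*l^4 - 8.189*l^3 - 3.3732*l^2 - 0.8531*l + 0.9017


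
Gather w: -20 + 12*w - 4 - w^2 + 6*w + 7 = -w^2 + 18*w - 17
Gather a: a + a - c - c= 2*a - 2*c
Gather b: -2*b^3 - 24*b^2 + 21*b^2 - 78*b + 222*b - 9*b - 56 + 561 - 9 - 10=-2*b^3 - 3*b^2 + 135*b + 486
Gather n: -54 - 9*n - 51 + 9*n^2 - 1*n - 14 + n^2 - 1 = 10*n^2 - 10*n - 120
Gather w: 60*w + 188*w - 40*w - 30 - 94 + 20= 208*w - 104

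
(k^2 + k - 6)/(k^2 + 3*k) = (k - 2)/k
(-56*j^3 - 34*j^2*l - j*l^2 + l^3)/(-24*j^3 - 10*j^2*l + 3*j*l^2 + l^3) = (7*j - l)/(3*j - l)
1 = 1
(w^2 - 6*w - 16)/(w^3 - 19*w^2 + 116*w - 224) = (w + 2)/(w^2 - 11*w + 28)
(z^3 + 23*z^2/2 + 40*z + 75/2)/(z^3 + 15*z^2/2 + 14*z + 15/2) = (z + 5)/(z + 1)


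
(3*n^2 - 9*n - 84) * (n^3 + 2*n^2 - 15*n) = 3*n^5 - 3*n^4 - 147*n^3 - 33*n^2 + 1260*n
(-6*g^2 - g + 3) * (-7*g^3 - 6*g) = 42*g^5 + 7*g^4 + 15*g^3 + 6*g^2 - 18*g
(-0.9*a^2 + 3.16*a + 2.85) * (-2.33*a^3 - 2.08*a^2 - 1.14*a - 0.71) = 2.097*a^5 - 5.4908*a^4 - 12.1873*a^3 - 8.8914*a^2 - 5.4926*a - 2.0235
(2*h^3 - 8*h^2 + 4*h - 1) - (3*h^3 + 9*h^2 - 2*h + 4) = -h^3 - 17*h^2 + 6*h - 5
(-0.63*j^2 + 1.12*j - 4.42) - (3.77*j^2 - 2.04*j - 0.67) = -4.4*j^2 + 3.16*j - 3.75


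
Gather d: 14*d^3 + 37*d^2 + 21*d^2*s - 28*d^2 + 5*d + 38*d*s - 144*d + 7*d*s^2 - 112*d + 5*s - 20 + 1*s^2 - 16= 14*d^3 + d^2*(21*s + 9) + d*(7*s^2 + 38*s - 251) + s^2 + 5*s - 36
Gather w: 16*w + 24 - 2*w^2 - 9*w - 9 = -2*w^2 + 7*w + 15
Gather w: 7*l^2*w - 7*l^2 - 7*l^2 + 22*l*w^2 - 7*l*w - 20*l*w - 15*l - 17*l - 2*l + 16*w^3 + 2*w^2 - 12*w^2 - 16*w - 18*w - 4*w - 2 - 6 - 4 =-14*l^2 - 34*l + 16*w^3 + w^2*(22*l - 10) + w*(7*l^2 - 27*l - 38) - 12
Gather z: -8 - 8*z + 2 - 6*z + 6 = -14*z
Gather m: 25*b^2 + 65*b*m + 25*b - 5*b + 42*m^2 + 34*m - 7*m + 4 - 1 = 25*b^2 + 20*b + 42*m^2 + m*(65*b + 27) + 3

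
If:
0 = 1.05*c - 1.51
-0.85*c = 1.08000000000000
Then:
No Solution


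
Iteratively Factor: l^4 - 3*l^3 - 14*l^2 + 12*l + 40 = (l + 2)*(l^3 - 5*l^2 - 4*l + 20) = (l - 5)*(l + 2)*(l^2 - 4) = (l - 5)*(l - 2)*(l + 2)*(l + 2)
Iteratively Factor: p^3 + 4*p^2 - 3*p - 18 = (p + 3)*(p^2 + p - 6) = (p + 3)^2*(p - 2)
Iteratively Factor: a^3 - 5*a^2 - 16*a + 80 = (a + 4)*(a^2 - 9*a + 20) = (a - 4)*(a + 4)*(a - 5)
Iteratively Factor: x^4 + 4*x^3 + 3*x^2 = (x)*(x^3 + 4*x^2 + 3*x) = x*(x + 1)*(x^2 + 3*x) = x^2*(x + 1)*(x + 3)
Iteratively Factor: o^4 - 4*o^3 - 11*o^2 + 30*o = (o - 5)*(o^3 + o^2 - 6*o) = (o - 5)*(o + 3)*(o^2 - 2*o) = (o - 5)*(o - 2)*(o + 3)*(o)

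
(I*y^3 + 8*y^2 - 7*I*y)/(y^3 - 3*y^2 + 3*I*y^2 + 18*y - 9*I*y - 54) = y*(I*y^2 + 8*y - 7*I)/(y^3 + 3*y^2*(-1 + I) + 9*y*(2 - I) - 54)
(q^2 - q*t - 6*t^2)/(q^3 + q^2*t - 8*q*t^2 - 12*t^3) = 1/(q + 2*t)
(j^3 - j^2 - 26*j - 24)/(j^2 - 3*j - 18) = (j^2 + 5*j + 4)/(j + 3)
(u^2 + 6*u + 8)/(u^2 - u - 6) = (u + 4)/(u - 3)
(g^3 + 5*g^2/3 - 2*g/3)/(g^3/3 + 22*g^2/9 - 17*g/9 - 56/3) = 3*g*(3*g^2 + 5*g - 2)/(3*g^3 + 22*g^2 - 17*g - 168)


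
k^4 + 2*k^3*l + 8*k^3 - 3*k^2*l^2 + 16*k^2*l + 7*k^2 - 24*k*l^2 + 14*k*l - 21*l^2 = (k + 1)*(k + 7)*(k - l)*(k + 3*l)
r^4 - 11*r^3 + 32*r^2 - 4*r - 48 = (r - 6)*(r - 4)*(r - 2)*(r + 1)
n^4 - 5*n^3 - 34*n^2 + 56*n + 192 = (n - 8)*(n - 3)*(n + 2)*(n + 4)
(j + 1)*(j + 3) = j^2 + 4*j + 3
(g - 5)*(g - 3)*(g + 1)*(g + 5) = g^4 - 2*g^3 - 28*g^2 + 50*g + 75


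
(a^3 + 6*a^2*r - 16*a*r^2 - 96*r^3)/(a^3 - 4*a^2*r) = 1 + 10*r/a + 24*r^2/a^2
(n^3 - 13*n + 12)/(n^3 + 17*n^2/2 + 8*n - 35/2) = 2*(n^2 + n - 12)/(2*n^2 + 19*n + 35)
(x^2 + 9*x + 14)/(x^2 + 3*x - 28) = (x + 2)/(x - 4)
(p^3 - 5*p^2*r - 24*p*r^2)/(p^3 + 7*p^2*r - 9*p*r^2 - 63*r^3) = p*(p - 8*r)/(p^2 + 4*p*r - 21*r^2)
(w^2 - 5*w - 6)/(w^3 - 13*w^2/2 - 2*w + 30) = 2*(w + 1)/(2*w^2 - w - 10)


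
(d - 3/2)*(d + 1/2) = d^2 - d - 3/4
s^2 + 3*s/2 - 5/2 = (s - 1)*(s + 5/2)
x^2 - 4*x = x*(x - 4)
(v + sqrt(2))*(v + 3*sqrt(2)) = v^2 + 4*sqrt(2)*v + 6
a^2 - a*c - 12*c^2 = (a - 4*c)*(a + 3*c)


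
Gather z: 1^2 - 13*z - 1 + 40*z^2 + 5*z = 40*z^2 - 8*z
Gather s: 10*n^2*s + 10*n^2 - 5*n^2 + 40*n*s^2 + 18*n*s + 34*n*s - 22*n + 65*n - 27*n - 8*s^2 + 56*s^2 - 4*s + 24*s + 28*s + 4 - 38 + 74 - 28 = 5*n^2 + 16*n + s^2*(40*n + 48) + s*(10*n^2 + 52*n + 48) + 12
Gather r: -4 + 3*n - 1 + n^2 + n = n^2 + 4*n - 5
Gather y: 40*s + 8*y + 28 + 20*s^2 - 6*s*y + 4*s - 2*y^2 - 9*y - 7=20*s^2 + 44*s - 2*y^2 + y*(-6*s - 1) + 21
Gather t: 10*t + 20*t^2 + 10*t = 20*t^2 + 20*t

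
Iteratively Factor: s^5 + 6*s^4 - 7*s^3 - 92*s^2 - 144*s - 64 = (s - 4)*(s^4 + 10*s^3 + 33*s^2 + 40*s + 16) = (s - 4)*(s + 1)*(s^3 + 9*s^2 + 24*s + 16) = (s - 4)*(s + 1)*(s + 4)*(s^2 + 5*s + 4) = (s - 4)*(s + 1)*(s + 4)^2*(s + 1)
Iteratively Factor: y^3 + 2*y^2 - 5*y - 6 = (y - 2)*(y^2 + 4*y + 3) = (y - 2)*(y + 3)*(y + 1)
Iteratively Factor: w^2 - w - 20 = (w - 5)*(w + 4)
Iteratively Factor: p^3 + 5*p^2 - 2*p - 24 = (p - 2)*(p^2 + 7*p + 12) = (p - 2)*(p + 4)*(p + 3)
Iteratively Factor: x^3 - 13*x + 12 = (x - 3)*(x^2 + 3*x - 4) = (x - 3)*(x + 4)*(x - 1)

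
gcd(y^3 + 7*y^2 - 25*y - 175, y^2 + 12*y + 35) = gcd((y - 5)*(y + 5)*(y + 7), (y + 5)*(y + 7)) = y^2 + 12*y + 35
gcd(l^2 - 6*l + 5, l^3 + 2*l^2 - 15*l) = 1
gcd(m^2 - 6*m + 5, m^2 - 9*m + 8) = m - 1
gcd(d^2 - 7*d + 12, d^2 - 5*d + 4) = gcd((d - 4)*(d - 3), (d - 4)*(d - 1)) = d - 4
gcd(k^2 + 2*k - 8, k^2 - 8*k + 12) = k - 2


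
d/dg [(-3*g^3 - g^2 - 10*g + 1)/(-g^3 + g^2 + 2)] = (-4*g^4 - 20*g^3 - 5*g^2 - 6*g - 20)/(g^6 - 2*g^5 + g^4 - 4*g^3 + 4*g^2 + 4)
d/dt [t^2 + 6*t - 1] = 2*t + 6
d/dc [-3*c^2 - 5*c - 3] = -6*c - 5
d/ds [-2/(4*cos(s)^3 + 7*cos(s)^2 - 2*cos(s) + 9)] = 4*(-6*cos(s)^2 - 7*cos(s) + 1)*sin(s)/(-7*sin(s)^2 + cos(s) + cos(3*s) + 16)^2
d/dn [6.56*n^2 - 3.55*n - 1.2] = 13.12*n - 3.55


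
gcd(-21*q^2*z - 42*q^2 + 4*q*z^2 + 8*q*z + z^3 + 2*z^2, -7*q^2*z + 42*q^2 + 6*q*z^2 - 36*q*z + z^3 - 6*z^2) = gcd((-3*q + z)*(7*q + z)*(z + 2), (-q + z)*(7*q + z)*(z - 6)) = 7*q + z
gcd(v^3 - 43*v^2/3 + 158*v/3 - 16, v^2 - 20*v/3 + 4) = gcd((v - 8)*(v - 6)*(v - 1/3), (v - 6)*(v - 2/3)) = v - 6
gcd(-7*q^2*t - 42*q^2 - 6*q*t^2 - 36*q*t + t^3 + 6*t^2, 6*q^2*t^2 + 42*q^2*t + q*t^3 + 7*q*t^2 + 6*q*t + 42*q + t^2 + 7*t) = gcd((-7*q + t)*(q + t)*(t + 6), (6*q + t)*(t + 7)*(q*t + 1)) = 1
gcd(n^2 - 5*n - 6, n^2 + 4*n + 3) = n + 1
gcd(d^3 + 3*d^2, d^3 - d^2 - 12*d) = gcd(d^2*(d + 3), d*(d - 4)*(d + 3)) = d^2 + 3*d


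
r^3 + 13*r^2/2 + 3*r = r*(r + 1/2)*(r + 6)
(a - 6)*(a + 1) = a^2 - 5*a - 6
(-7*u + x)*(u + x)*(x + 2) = -7*u^2*x - 14*u^2 - 6*u*x^2 - 12*u*x + x^3 + 2*x^2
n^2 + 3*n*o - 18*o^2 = (n - 3*o)*(n + 6*o)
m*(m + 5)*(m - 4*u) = m^3 - 4*m^2*u + 5*m^2 - 20*m*u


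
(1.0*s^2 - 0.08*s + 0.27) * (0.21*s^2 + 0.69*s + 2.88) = 0.21*s^4 + 0.6732*s^3 + 2.8815*s^2 - 0.0441*s + 0.7776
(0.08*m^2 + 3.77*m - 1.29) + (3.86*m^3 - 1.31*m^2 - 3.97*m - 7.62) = 3.86*m^3 - 1.23*m^2 - 0.2*m - 8.91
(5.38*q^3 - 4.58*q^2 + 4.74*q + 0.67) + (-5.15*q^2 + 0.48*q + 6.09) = 5.38*q^3 - 9.73*q^2 + 5.22*q + 6.76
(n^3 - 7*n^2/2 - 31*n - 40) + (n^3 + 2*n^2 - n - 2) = 2*n^3 - 3*n^2/2 - 32*n - 42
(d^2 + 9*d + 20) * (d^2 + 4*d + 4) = d^4 + 13*d^3 + 60*d^2 + 116*d + 80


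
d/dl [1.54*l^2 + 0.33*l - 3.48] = 3.08*l + 0.33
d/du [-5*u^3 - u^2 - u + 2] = -15*u^2 - 2*u - 1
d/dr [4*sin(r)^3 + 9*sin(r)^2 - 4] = 6*(2*sin(r) + 3)*sin(r)*cos(r)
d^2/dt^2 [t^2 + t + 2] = 2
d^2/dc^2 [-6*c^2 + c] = -12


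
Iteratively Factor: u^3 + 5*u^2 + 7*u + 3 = (u + 3)*(u^2 + 2*u + 1) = (u + 1)*(u + 3)*(u + 1)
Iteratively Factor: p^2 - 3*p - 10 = (p - 5)*(p + 2)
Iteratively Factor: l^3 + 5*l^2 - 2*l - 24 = (l + 4)*(l^2 + l - 6) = (l + 3)*(l + 4)*(l - 2)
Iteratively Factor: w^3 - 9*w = (w)*(w^2 - 9) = w*(w - 3)*(w + 3)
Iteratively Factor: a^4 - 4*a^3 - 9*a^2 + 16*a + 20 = (a - 5)*(a^3 + a^2 - 4*a - 4) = (a - 5)*(a + 2)*(a^2 - a - 2) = (a - 5)*(a + 1)*(a + 2)*(a - 2)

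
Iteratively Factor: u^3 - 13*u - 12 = (u + 3)*(u^2 - 3*u - 4) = (u - 4)*(u + 3)*(u + 1)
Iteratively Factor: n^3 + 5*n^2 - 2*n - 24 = (n + 4)*(n^2 + n - 6) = (n + 3)*(n + 4)*(n - 2)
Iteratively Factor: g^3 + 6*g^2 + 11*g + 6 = (g + 2)*(g^2 + 4*g + 3) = (g + 1)*(g + 2)*(g + 3)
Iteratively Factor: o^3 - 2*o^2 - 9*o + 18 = (o + 3)*(o^2 - 5*o + 6) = (o - 2)*(o + 3)*(o - 3)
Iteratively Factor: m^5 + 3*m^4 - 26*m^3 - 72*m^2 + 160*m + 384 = (m + 4)*(m^4 - m^3 - 22*m^2 + 16*m + 96) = (m - 4)*(m + 4)*(m^3 + 3*m^2 - 10*m - 24) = (m - 4)*(m + 4)^2*(m^2 - m - 6) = (m - 4)*(m - 3)*(m + 4)^2*(m + 2)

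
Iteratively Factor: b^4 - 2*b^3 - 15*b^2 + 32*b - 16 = (b - 1)*(b^3 - b^2 - 16*b + 16) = (b - 1)*(b + 4)*(b^2 - 5*b + 4) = (b - 1)^2*(b + 4)*(b - 4)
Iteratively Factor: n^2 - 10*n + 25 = (n - 5)*(n - 5)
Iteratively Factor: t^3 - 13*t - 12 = (t + 1)*(t^2 - t - 12) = (t - 4)*(t + 1)*(t + 3)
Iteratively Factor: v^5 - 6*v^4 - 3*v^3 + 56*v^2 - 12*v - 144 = (v + 2)*(v^4 - 8*v^3 + 13*v^2 + 30*v - 72) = (v + 2)^2*(v^3 - 10*v^2 + 33*v - 36) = (v - 3)*(v + 2)^2*(v^2 - 7*v + 12) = (v - 3)^2*(v + 2)^2*(v - 4)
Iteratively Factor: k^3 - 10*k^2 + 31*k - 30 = (k - 5)*(k^2 - 5*k + 6) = (k - 5)*(k - 2)*(k - 3)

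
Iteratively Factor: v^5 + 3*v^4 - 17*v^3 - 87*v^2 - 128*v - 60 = (v + 2)*(v^4 + v^3 - 19*v^2 - 49*v - 30) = (v + 2)*(v + 3)*(v^3 - 2*v^2 - 13*v - 10) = (v + 2)^2*(v + 3)*(v^2 - 4*v - 5) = (v + 1)*(v + 2)^2*(v + 3)*(v - 5)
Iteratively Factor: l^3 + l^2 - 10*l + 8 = (l - 2)*(l^2 + 3*l - 4) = (l - 2)*(l - 1)*(l + 4)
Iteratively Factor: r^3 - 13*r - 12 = (r + 3)*(r^2 - 3*r - 4) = (r + 1)*(r + 3)*(r - 4)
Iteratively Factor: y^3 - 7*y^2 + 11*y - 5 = (y - 1)*(y^2 - 6*y + 5) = (y - 1)^2*(y - 5)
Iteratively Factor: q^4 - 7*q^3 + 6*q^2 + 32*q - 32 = (q - 4)*(q^3 - 3*q^2 - 6*q + 8) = (q - 4)*(q + 2)*(q^2 - 5*q + 4) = (q - 4)*(q - 1)*(q + 2)*(q - 4)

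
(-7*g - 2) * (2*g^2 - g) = -14*g^3 + 3*g^2 + 2*g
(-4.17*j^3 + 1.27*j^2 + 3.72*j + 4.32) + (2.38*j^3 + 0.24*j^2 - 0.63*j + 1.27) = -1.79*j^3 + 1.51*j^2 + 3.09*j + 5.59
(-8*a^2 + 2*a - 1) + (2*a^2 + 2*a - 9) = -6*a^2 + 4*a - 10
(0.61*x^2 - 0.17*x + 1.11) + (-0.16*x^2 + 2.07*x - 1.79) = 0.45*x^2 + 1.9*x - 0.68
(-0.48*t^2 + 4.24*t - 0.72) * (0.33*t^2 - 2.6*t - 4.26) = -0.1584*t^4 + 2.6472*t^3 - 9.2168*t^2 - 16.1904*t + 3.0672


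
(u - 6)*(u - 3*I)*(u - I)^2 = u^4 - 6*u^3 - 5*I*u^3 - 7*u^2 + 30*I*u^2 + 42*u + 3*I*u - 18*I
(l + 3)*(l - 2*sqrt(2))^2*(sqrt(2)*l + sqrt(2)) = sqrt(2)*l^4 - 8*l^3 + 4*sqrt(2)*l^3 - 32*l^2 + 11*sqrt(2)*l^2 - 24*l + 32*sqrt(2)*l + 24*sqrt(2)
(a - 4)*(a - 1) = a^2 - 5*a + 4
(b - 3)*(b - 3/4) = b^2 - 15*b/4 + 9/4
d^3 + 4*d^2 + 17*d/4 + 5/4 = (d + 1/2)*(d + 1)*(d + 5/2)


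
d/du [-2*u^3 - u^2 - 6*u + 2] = -6*u^2 - 2*u - 6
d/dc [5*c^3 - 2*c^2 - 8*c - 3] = 15*c^2 - 4*c - 8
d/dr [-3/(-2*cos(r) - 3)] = 6*sin(r)/(2*cos(r) + 3)^2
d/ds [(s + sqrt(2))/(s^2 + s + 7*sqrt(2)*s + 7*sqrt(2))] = (s^2 + s + 7*sqrt(2)*s - (s + sqrt(2))*(2*s + 1 + 7*sqrt(2)) + 7*sqrt(2))/(s^2 + s + 7*sqrt(2)*s + 7*sqrt(2))^2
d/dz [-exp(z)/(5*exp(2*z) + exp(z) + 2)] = ((10*exp(z) + 1)*exp(z) - 5*exp(2*z) - exp(z) - 2)*exp(z)/(5*exp(2*z) + exp(z) + 2)^2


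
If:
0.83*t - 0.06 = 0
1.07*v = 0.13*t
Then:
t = 0.07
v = 0.01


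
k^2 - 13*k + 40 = (k - 8)*(k - 5)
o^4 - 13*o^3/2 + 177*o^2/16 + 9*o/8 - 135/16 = (o - 3)^2*(o - 5/4)*(o + 3/4)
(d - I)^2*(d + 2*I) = d^3 + 3*d - 2*I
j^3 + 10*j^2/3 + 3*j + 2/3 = (j + 1/3)*(j + 1)*(j + 2)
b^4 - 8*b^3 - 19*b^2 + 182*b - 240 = (b - 8)*(b - 3)*(b - 2)*(b + 5)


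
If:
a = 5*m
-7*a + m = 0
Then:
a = 0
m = 0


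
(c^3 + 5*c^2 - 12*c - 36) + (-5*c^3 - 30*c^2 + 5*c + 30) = -4*c^3 - 25*c^2 - 7*c - 6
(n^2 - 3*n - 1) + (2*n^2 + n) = 3*n^2 - 2*n - 1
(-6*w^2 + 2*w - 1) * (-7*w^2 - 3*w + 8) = 42*w^4 + 4*w^3 - 47*w^2 + 19*w - 8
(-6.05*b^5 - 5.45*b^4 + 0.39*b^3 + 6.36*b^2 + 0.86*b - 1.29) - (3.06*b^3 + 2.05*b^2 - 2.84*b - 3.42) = -6.05*b^5 - 5.45*b^4 - 2.67*b^3 + 4.31*b^2 + 3.7*b + 2.13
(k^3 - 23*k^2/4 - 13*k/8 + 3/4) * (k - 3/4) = k^4 - 13*k^3/2 + 43*k^2/16 + 63*k/32 - 9/16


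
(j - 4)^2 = j^2 - 8*j + 16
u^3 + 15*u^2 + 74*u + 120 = (u + 4)*(u + 5)*(u + 6)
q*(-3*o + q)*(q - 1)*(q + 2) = -3*o*q^3 - 3*o*q^2 + 6*o*q + q^4 + q^3 - 2*q^2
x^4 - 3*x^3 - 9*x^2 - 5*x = x*(x - 5)*(x + 1)^2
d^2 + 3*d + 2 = (d + 1)*(d + 2)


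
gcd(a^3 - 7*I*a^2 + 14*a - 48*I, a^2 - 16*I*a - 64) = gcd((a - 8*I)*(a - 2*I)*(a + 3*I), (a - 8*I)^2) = a - 8*I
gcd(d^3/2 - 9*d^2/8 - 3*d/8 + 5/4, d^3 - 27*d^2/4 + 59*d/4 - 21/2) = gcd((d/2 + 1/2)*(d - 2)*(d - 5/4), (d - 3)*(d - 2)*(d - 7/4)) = d - 2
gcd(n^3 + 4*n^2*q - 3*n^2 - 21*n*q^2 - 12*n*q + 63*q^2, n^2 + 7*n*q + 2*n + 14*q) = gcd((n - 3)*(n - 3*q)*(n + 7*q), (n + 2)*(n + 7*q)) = n + 7*q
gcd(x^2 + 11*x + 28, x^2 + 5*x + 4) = x + 4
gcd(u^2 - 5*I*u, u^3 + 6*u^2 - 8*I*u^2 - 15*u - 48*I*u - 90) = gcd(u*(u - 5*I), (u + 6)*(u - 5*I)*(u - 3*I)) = u - 5*I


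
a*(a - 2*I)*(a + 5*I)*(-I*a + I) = -I*a^4 + 3*a^3 + I*a^3 - 3*a^2 - 10*I*a^2 + 10*I*a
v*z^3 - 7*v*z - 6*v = (z - 3)*(z + 2)*(v*z + v)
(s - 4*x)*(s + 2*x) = s^2 - 2*s*x - 8*x^2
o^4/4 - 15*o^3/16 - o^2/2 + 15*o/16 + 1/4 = (o/4 + 1/4)*(o - 4)*(o - 1)*(o + 1/4)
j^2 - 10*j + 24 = (j - 6)*(j - 4)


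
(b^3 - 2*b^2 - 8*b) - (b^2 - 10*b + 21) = b^3 - 3*b^2 + 2*b - 21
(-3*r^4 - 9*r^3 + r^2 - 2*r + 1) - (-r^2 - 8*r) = -3*r^4 - 9*r^3 + 2*r^2 + 6*r + 1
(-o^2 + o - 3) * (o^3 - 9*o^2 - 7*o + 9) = -o^5 + 10*o^4 - 5*o^3 + 11*o^2 + 30*o - 27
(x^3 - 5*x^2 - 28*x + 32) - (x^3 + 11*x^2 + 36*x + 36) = -16*x^2 - 64*x - 4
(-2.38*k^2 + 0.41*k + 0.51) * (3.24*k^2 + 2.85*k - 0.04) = -7.7112*k^4 - 5.4546*k^3 + 2.9161*k^2 + 1.4371*k - 0.0204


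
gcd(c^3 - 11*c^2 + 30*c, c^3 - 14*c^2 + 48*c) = c^2 - 6*c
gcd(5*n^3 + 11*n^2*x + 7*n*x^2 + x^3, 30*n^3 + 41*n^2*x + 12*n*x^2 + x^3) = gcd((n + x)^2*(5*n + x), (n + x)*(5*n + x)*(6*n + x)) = 5*n^2 + 6*n*x + x^2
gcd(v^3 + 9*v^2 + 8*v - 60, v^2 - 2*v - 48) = v + 6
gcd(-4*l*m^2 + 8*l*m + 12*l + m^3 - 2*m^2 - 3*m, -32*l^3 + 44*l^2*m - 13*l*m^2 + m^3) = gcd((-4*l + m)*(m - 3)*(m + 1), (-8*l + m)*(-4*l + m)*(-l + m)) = 4*l - m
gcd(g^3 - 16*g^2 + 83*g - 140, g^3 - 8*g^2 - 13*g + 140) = g^2 - 12*g + 35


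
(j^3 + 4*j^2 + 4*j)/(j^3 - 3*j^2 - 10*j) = (j + 2)/(j - 5)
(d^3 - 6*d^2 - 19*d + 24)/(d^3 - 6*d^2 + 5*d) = (d^2 - 5*d - 24)/(d*(d - 5))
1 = 1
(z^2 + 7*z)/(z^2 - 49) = z/(z - 7)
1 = 1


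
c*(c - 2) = c^2 - 2*c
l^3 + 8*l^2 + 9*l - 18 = (l - 1)*(l + 3)*(l + 6)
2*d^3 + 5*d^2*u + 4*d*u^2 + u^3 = (d + u)^2*(2*d + u)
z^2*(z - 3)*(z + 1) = z^4 - 2*z^3 - 3*z^2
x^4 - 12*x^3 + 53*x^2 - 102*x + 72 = (x - 4)*(x - 3)^2*(x - 2)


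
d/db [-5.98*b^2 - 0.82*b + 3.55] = -11.96*b - 0.82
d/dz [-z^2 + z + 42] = 1 - 2*z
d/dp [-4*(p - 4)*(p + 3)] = 4 - 8*p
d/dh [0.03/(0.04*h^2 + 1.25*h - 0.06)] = (-0.0024*h - 0.0375)/(0.04*h^2 + 1.25*h - 0.06)^2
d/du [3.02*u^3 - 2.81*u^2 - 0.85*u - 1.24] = 9.06*u^2 - 5.62*u - 0.85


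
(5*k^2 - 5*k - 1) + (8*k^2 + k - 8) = 13*k^2 - 4*k - 9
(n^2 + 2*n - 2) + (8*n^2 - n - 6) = 9*n^2 + n - 8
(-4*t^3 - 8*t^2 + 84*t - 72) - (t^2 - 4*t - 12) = -4*t^3 - 9*t^2 + 88*t - 60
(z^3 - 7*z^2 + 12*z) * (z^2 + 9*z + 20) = z^5 + 2*z^4 - 31*z^3 - 32*z^2 + 240*z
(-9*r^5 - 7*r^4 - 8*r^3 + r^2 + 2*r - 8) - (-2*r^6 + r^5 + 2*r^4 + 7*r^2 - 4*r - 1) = 2*r^6 - 10*r^5 - 9*r^4 - 8*r^3 - 6*r^2 + 6*r - 7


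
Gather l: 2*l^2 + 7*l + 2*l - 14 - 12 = 2*l^2 + 9*l - 26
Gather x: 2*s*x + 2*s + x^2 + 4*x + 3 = 2*s + x^2 + x*(2*s + 4) + 3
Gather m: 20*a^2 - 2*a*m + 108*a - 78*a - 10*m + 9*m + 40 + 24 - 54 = 20*a^2 + 30*a + m*(-2*a - 1) + 10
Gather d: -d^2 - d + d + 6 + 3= 9 - d^2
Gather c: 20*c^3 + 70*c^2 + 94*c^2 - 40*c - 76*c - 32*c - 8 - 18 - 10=20*c^3 + 164*c^2 - 148*c - 36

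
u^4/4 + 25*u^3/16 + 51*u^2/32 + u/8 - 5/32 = (u/4 + 1/4)*(u - 1/4)*(u + 1/2)*(u + 5)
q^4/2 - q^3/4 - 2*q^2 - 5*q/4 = q*(q/2 + 1/2)*(q - 5/2)*(q + 1)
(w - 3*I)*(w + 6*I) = w^2 + 3*I*w + 18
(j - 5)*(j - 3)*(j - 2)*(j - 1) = j^4 - 11*j^3 + 41*j^2 - 61*j + 30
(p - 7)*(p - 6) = p^2 - 13*p + 42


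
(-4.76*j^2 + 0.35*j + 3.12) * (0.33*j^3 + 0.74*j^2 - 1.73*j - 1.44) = -1.5708*j^5 - 3.4069*j^4 + 9.5234*j^3 + 8.5577*j^2 - 5.9016*j - 4.4928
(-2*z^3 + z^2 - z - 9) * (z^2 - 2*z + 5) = -2*z^5 + 5*z^4 - 13*z^3 - 2*z^2 + 13*z - 45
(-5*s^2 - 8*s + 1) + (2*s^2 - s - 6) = -3*s^2 - 9*s - 5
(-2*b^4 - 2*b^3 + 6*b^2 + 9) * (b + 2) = -2*b^5 - 6*b^4 + 2*b^3 + 12*b^2 + 9*b + 18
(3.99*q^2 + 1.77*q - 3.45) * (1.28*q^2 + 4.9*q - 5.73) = 5.1072*q^4 + 21.8166*q^3 - 18.6057*q^2 - 27.0471*q + 19.7685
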